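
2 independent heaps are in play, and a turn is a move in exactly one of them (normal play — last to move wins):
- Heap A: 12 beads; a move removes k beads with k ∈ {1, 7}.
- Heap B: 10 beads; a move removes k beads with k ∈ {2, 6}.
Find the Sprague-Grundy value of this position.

Build the Grundy sequence for heap A with g(k) = mex{g(k−s) : s ∈ {1, 7}, s ≤ k}:
k:     0  1  2  3  4  5  6  7  8  9 10 11 12
g(k):  0  1  0  1  0  1  0  1  0  1  0  1  0
So g(12) = 0.
Build the Grundy sequence for heap B with g(k) = mex{g(k−s) : s ∈ {2, 6}, s ≤ k}:
k:     0  1  2  3  4  5  6  7  8  9 10
g(k):  0  0  1  1  0  0  1  1  0  0  1
So g(10) = 1.
By the Sprague-Grundy theorem, the Grundy value of a sum of independent games is the XOR of the component values.
Combined value = 0 ⊕ 1 = 1.

1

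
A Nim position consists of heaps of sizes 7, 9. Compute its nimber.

Write each in binary and XOR column by column:
  0111  (7)
  1001  (9)
  ----
  1110  (14)

14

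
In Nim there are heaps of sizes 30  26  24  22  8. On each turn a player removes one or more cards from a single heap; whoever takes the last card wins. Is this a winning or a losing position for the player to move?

Winning position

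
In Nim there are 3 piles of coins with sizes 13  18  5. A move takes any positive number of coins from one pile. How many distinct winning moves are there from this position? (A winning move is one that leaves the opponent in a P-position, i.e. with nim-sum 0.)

Bitwise XOR of the heap sizes:
  01101  (13)
  10010  (18)
  00101  (5)
  -----
  11010  (26)
The overall nim-sum is X = 26. A pile of size p has a winning move iff p XOR X < p (reduce it to p XOR X).
  13: 13 XOR 26 = 23 ≥ 13 — no move.
  18: 18 XOR 26 = 8 < 18 — winning move (to 8).
  5: 5 XOR 26 = 31 ≥ 5 — no move.
That gives 1 winning move.

1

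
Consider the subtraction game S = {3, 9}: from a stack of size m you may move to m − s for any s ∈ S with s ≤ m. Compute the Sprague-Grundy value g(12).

0

Grundy values for subtraction set {3, 9}:
g(0) = mex{} = 0
g(1) = mex{} = 0
g(2) = mex{} = 0
g(3) = mex{0} = 1
g(4) = mex{0} = 1
g(5) = mex{0} = 1
g(6) = mex{1} = 0
g(7) = mex{1} = 0
g(8) = mex{1} = 0
g(9) = mex{0} = 1
g(10) = mex{0} = 1
g(11) = mex{0} = 1
g(12) = mex{1} = 0
So g(12) = 0.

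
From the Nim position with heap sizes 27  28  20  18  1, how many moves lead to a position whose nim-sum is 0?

Nim-sum: 27 XOR 28 XOR 20 XOR 18 XOR 1 = 0.
The nim-sum is already 0, so every move leaves a nonzero nim-sum — there are no winning moves.

0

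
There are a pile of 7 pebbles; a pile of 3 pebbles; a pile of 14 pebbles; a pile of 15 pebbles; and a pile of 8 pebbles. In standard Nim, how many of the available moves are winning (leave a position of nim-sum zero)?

Nim-sum: 7 ⊕ 3 ⊕ 14 ⊕ 15 ⊕ 8 = 13.
The overall nim-sum is X = 13. A pile of size p has a winning move iff p XOR X < p (reduce it to p XOR X).
  7: 7 XOR 13 = 10 ≥ 7 — no move.
  3: 3 XOR 13 = 14 ≥ 3 — no move.
  14: 14 XOR 13 = 3 < 14 — winning move (to 3).
  15: 15 XOR 13 = 2 < 15 — winning move (to 2).
  8: 8 XOR 13 = 5 < 8 — winning move (to 5).
That gives 3 winning moves.

3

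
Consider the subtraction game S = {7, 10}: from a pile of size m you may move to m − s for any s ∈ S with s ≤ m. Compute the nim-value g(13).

1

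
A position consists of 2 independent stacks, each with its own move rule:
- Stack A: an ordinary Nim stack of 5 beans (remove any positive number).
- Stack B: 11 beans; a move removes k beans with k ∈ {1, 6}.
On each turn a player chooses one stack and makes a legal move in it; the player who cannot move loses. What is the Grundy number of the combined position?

Stack A is a plain Nim stack of size 5, so its Grundy value is 5.
Build the Grundy sequence for stack B with g(k) = mex{g(k−s) : s ∈ {1, 6}, s ≤ k}:
k:     0  1  2  3  4  5  6  7  8  9 10 11
g(k):  0  1  0  1  0  1  2  0  1  0  1  0
So g(11) = 0.
The value of a disjunctive sum is the nim-sum of the parts.
Combined value = 5 ⊕ 0 = 5.

5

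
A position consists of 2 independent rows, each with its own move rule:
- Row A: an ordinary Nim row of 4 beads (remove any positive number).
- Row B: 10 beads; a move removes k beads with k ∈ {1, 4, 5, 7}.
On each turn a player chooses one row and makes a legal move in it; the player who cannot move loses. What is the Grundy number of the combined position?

Row A is a plain Nim row of size 4, so its Grundy value is 4.
Build the Grundy sequence for row B with g(k) = mex{g(k−s) : s ∈ {1, 4, 5, 7}, s ≤ k}:
g(0) = mex{} = 0
g(1) = mex{0} = 1
g(2) = mex{1} = 0
g(3) = mex{0} = 1
g(4) = mex{0,1} = 2
g(5) = mex{0,1,2} = 3
g(6) = mex{0,1,3} = 2
g(7) = mex{0,1,2} = 3
g(8) = mex{1,2,3} = 0
g(9) = mex{0,2,3} = 1
g(10) = mex{1,2,3} = 0
So g(10) = 0.
The value of a disjunctive sum is the nim-sum of the parts.
Combined value = 4 ⊕ 0 = 4.

4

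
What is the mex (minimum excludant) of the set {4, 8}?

0

0 is not in the set, so the mex is 0.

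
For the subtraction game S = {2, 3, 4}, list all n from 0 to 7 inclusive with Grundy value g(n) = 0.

0, 1, 6, 7

Build the Grundy sequence with g(k) = mex{g(k−s) : s ∈ {2, 3, 4}, s ≤ k}:
g(0) = mex{} = 0
g(1) = mex{} = 0
g(2) = mex{0} = 1
g(3) = mex{0} = 1
g(4) = mex{0,1} = 2
g(5) = mex{0,1} = 2
g(6) = mex{1,2} = 0
g(7) = mex{1,2} = 0
The P-positions (g = 0) in 0..7 are 0, 1, 6, 7.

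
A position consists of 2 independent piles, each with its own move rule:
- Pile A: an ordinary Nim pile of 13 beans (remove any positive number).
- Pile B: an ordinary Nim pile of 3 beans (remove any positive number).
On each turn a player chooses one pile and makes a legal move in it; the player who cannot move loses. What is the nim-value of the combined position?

14

Pile A is a plain Nim pile of size 13, so its Grundy value is 13.
Pile B is a plain Nim pile of size 3, so its Grundy value is 3.
By the Sprague-Grundy theorem, the Grundy value of a sum of independent games is the XOR of the component values.
Combined value = 13 XOR 3 = 14.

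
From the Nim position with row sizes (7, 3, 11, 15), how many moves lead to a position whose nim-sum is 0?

Bitwise XOR of the heap sizes:
  0111  (7)
  0011  (3)
  1011  (11)
  1111  (15)
  ----
  0000  (0)
The nim-sum is already 0, so every move leaves a nonzero nim-sum — there are no winning moves.

0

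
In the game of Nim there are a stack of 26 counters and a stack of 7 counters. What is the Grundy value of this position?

29

Write each in binary and XOR column by column:
  11010  (26)
  00111  (7)
  -----
  11101  (29)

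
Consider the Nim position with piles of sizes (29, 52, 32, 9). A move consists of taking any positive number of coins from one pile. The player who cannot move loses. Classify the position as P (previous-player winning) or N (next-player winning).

Nim-sum: 29 ⊕ 52 ⊕ 32 ⊕ 9 = 0.
The nim-sum is 0, so this is a P-position: the player to move is in a losing position under optimal play.

P-position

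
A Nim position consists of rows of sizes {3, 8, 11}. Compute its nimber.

Nim-sum: 3 XOR 8 XOR 11 = 0.

0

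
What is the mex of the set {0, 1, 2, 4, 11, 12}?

3

The values 0, 1, 2 are all present; 3 is the first non-negative integer missing from the set.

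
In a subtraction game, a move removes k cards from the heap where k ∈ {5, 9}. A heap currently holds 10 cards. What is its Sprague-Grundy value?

2

Build the Grundy sequence with g(k) = mex{g(k−s) : s ∈ {5, 9}, s ≤ k}:
g(0) = mex{} = 0
g(1) = mex{} = 0
g(2) = mex{} = 0
g(3) = mex{} = 0
g(4) = mex{} = 0
g(5) = mex{0} = 1
g(6) = mex{0} = 1
g(7) = mex{0} = 1
g(8) = mex{0} = 1
g(9) = mex{0} = 1
g(10) = mex{0,1} = 2
So g(10) = 2.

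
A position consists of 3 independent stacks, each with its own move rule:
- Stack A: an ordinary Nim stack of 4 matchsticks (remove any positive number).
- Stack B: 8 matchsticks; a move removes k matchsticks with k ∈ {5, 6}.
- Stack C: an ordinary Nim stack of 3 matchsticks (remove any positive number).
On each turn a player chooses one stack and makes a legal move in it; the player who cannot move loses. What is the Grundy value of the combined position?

6

Stack A is a plain Nim stack of size 4, so its Grundy value is 4.
Build the Grundy sequence for stack B with g(k) = mex{g(k−s) : s ∈ {5, 6}, s ≤ k}:
g(0) = mex{} = 0
g(1) = mex{} = 0
g(2) = mex{} = 0
g(3) = mex{} = 0
g(4) = mex{} = 0
g(5) = mex{0} = 1
g(6) = mex{0} = 1
g(7) = mex{0} = 1
g(8) = mex{0} = 1
So g(8) = 1.
Stack C is a plain Nim stack of size 3, so its Grundy value is 3.
The value of a disjunctive sum is the nim-sum of the parts.
Combined value = 4 ⊕ 1 ⊕ 3 = 6.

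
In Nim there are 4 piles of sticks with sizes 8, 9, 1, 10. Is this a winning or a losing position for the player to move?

Nim-sum: 8 ⊕ 9 ⊕ 1 ⊕ 10 = 10.
The nim-sum is 10 ≠ 0, so this is an N-position: the player to move can win.

Winning position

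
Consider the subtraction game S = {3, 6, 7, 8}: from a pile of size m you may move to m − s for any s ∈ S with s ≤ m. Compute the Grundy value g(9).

Build the Grundy sequence with g(k) = mex{g(k−s) : s ∈ {3, 6, 7, 8}, s ≤ k}:
k:     0  1  2  3  4  5  6  7  8  9
g(k):  0  0  0  1  1  1  2  2  2  3
So g(9) = 3.

3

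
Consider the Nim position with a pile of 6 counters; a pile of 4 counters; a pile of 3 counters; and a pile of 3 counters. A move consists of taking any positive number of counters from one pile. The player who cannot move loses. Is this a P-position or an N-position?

Compute the nim-sum pairwise:
6 XOR 4 = 2
2 XOR 3 = 1
1 XOR 3 = 2
The nim-sum is 2 ≠ 0, so this is an N-position: the player to move can win.

N-position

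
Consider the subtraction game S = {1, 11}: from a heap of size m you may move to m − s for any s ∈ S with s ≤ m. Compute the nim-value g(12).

Build the Grundy sequence with g(k) = mex{g(k−s) : s ∈ {1, 11}, s ≤ k}:
k:     0  1  2  3  4  5  6  7  8  9 10 11 12
g(k):  0  1  0  1  0  1  0  1  0  1  0  1  0
So g(12) = 0.

0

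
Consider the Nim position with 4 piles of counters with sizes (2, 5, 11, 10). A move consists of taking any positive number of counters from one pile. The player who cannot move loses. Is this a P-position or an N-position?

Nim-sum: 2 ^ 5 ^ 11 ^ 10 = 6.
The nim-sum is 6 ≠ 0, so this is an N-position: the player to move can win.

N-position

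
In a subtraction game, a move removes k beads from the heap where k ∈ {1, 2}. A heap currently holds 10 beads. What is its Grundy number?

1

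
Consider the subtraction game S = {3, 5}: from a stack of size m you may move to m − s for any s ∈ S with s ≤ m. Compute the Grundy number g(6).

Grundy values for subtraction set {3, 5}:
g(0) = mex{} = 0
g(1) = mex{} = 0
g(2) = mex{} = 0
g(3) = mex{0} = 1
g(4) = mex{0} = 1
g(5) = mex{0} = 1
g(6) = mex{0,1} = 2
So g(6) = 2.

2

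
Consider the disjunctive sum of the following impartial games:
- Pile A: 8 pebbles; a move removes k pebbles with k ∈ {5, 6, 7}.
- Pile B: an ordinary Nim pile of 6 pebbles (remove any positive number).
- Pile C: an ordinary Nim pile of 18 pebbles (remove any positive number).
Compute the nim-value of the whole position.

21

Build the Grundy sequence for pile A with g(k) = mex{g(k−s) : s ∈ {5, 6, 7}, s ≤ k}:
k:     0  1  2  3  4  5  6  7  8
g(k):  0  0  0  0  0  1  1  1  1
So g(8) = 1.
Pile B is a plain Nim pile of size 6, so its Grundy value is 6.
Pile C is a plain Nim pile of size 18, so its Grundy value is 18.
By the Sprague-Grundy theorem, the Grundy value of a sum of independent games is the XOR of the component values.
Combined value = 1 XOR 6 XOR 18 = 21.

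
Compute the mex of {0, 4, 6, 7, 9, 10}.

0 is in the set but 1 is not, so the mex is 1.

1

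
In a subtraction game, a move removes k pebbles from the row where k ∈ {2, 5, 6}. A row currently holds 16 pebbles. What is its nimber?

2

Build the Grundy sequence with g(k) = mex{g(k−s) : s ∈ {2, 5, 6}, s ≤ k}:
k:     0  1  2  3  4  5  6  7  8  9 10 11 12 13 14 15 16
g(k):  0  0  1  1  0  2  1  3  0  2  1  0  0  1  1  0  2
So g(16) = 2.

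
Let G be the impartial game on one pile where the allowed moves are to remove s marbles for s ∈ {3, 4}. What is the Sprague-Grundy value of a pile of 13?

Compute g(0), g(1), … for moves {3, 4}:
g(0) = mex{} = 0
g(1) = mex{} = 0
g(2) = mex{} = 0
g(3) = mex{0} = 1
g(4) = mex{0} = 1
g(5) = mex{0} = 1
g(6) = mex{0,1} = 2
g(7) = mex{1} = 0
g(8) = mex{1} = 0
g(9) = mex{1,2} = 0
g(10) = mex{0,2} = 1
g(11) = mex{0} = 1
g(12) = mex{0} = 1
g(13) = mex{0,1} = 2
So g(13) = 2.

2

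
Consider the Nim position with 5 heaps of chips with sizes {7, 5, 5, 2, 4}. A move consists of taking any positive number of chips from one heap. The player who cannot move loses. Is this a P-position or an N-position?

N-position

Compute the nim-sum pairwise:
7 XOR 5 = 2
2 XOR 5 = 7
7 XOR 2 = 5
5 XOR 4 = 1
The nim-sum is 1 ≠ 0, so this is an N-position: the player to move can win.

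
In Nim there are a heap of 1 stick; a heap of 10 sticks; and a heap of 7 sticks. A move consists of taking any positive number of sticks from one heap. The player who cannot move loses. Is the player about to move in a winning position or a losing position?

Winning position

Nim-sum: 1 XOR 10 XOR 7 = 12.
The nim-sum is 12 ≠ 0, so this is an N-position: the player to move can win.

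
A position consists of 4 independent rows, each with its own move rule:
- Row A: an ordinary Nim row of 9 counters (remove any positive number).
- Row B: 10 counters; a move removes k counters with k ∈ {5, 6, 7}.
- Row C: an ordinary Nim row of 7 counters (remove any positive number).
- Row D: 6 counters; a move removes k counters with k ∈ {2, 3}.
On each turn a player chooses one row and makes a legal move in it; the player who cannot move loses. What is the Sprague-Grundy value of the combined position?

12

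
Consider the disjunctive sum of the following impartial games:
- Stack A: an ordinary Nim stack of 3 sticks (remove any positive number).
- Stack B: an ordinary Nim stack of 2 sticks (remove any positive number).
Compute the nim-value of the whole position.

1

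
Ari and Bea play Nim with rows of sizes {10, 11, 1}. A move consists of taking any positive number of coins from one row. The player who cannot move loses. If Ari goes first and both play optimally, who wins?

Bea wins

Nim-sum: 10 ⊕ 11 ⊕ 1 = 0.
The nim-sum is 0, so this is a P-position: the player to move is in a losing position under optimal play; Ari is about to move from it and so loses — Bea wins.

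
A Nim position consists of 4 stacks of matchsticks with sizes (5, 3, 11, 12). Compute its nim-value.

1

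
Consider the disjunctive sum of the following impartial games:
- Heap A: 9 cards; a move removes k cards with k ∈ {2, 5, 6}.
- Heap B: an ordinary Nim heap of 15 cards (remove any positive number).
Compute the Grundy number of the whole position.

Grundy values for heap A (subtraction set {2, 5, 6}):
g(0) = mex{} = 0
g(1) = mex{} = 0
g(2) = mex{0} = 1
g(3) = mex{0} = 1
g(4) = mex{1} = 0
g(5) = mex{0,1} = 2
g(6) = mex{0} = 1
g(7) = mex{0,1,2} = 3
g(8) = mex{1} = 0
g(9) = mex{0,1,3} = 2
So g(9) = 2.
Heap B is a plain Nim heap of size 15, so its Grundy value is 15.
By the Sprague-Grundy theorem, the Grundy value of a sum of independent games is the XOR of the component values.
Combined value = 2 XOR 15 = 13.

13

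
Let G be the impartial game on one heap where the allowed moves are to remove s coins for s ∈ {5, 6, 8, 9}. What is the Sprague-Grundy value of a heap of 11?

2

Build the Grundy sequence with g(k) = mex{g(k−s) : s ∈ {5, 6, 8, 9}, s ≤ k}:
g(0) = mex{} = 0
g(1) = mex{} = 0
g(2) = mex{} = 0
g(3) = mex{} = 0
g(4) = mex{} = 0
g(5) = mex{0} = 1
g(6) = mex{0} = 1
g(7) = mex{0} = 1
g(8) = mex{0} = 1
g(9) = mex{0} = 1
g(10) = mex{0,1} = 2
g(11) = mex{0,1} = 2
So g(11) = 2.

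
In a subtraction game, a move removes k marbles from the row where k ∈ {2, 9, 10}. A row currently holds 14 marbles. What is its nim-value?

1

Grundy values for subtraction set {2, 9, 10}:
g(0) = mex{} = 0
g(1) = mex{} = 0
g(2) = mex{0} = 1
g(3) = mex{0} = 1
g(4) = mex{1} = 0
g(5) = mex{1} = 0
g(6) = mex{0} = 1
g(7) = mex{0} = 1
g(8) = mex{1} = 0
g(9) = mex{0,1} = 2
g(10) = mex{0} = 1
g(11) = mex{0,1,2} = 3
g(12) = mex{1} = 0
g(13) = mex{0,1,3} = 2
g(14) = mex{0} = 1
So g(14) = 1.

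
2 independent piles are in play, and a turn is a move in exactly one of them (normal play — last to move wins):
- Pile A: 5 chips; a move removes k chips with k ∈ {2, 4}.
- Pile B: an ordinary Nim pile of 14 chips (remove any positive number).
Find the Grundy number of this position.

12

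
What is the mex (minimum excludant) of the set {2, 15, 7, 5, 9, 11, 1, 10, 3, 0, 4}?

The values 0, 1, 2, 3, 4, 5 are all present; 6 is the first non-negative integer missing from the set.

6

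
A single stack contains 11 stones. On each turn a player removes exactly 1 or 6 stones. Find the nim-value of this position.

0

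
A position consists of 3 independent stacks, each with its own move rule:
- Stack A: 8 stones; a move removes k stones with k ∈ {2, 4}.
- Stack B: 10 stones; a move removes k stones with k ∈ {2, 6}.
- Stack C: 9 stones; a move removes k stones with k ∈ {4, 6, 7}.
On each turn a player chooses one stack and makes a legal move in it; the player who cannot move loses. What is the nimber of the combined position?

2

Build the Grundy sequence for stack A with g(k) = mex{g(k−s) : s ∈ {2, 4}, s ≤ k}:
k:     0  1  2  3  4  5  6  7  8
g(k):  0  0  1  1  2  2  0  0  1
So g(8) = 1.
For stack B, compute g(0), g(1), … with moves {2, 6}:
k:     0  1  2  3  4  5  6  7  8  9 10
g(k):  0  0  1  1  0  0  1  1  0  0  1
So g(10) = 1.
Grundy values for stack C (subtraction set {4, 6, 7}):
g(0) = mex{} = 0
g(1) = mex{} = 0
g(2) = mex{} = 0
g(3) = mex{} = 0
g(4) = mex{0} = 1
g(5) = mex{0} = 1
g(6) = mex{0} = 1
g(7) = mex{0} = 1
g(8) = mex{0,1} = 2
g(9) = mex{0,1} = 2
So g(9) = 2.
The value of a disjunctive sum is the nim-sum of the parts.
Combined value = 1 XOR 1 XOR 2 = 2.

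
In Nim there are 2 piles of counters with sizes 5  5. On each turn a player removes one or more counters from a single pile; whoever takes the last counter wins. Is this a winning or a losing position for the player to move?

Losing position

Nim-sum: 5 XOR 5 = 0.
The nim-sum is 0, so this is a P-position: the player to move is in a losing position under optimal play.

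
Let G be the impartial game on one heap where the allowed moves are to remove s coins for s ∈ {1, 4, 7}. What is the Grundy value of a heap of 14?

1

Compute g(0), g(1), … for moves {1, 4, 7}:
g(0) = mex{} = 0
g(1) = mex{0} = 1
g(2) = mex{1} = 0
g(3) = mex{0} = 1
g(4) = mex{0,1} = 2
g(5) = mex{1,2} = 0
g(6) = mex{0} = 1
g(7) = mex{0,1} = 2
g(8) = mex{1,2} = 0
g(9) = mex{0} = 1
g(10) = mex{1} = 0
g(11) = mex{0,2} = 1
g(12) = mex{0,1} = 2
g(13) = mex{1,2} = 0
g(14) = mex{0,2} = 1
So g(14) = 1.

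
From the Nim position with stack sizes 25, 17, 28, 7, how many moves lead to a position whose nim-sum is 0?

In binary:
  11001  (25)
  10001  (17)
  11100  (28)
  00111  (7)
  -----
  10011  (19)
The overall nim-sum is X = 19. A stack of size p has a winning move iff p XOR X < p (reduce it to p XOR X).
  25: 25 XOR 19 = 10 < 25 — winning move (to 10).
  17: 17 XOR 19 = 2 < 17 — winning move (to 2).
  28: 28 XOR 19 = 15 < 28 — winning move (to 15).
  7: 7 XOR 19 = 20 ≥ 7 — no move.
That gives 3 winning moves.

3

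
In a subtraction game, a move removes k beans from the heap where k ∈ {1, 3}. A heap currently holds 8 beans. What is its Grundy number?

0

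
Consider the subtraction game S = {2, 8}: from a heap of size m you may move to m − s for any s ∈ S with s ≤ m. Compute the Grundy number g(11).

Compute g(0), g(1), … for moves {2, 8}:
k:     0  1  2  3  4  5  6  7  8  9 10 11
g(k):  0  0  1  1  0  0  1  1  2  2  0  0
So g(11) = 0.

0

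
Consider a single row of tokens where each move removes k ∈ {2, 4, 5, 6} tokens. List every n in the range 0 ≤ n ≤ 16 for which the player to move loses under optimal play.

0, 1, 8, 9, 16

Grundy values for subtraction set {2, 4, 5, 6}:
k:     0  1  2  3  4  5  6  7  8  9 10 11 12 13 14 15 16
g(k):  0  0  1  1  2  2  3  3  0  0  1  1  2  2  3  3  0
The P-positions (g = 0) in 0..16 are 0, 1, 8, 9, 16.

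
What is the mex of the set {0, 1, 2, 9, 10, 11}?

3

The values 0, 1, 2 are all present; 3 is the first non-negative integer missing from the set.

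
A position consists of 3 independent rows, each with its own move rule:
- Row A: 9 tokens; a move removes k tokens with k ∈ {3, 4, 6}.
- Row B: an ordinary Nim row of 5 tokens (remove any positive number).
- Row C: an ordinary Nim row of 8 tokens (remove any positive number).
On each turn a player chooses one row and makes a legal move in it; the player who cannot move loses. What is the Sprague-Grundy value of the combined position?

13

Build the Grundy sequence for row A with g(k) = mex{g(k−s) : s ∈ {3, 4, 6}, s ≤ k}:
g(0) = mex{} = 0
g(1) = mex{} = 0
g(2) = mex{} = 0
g(3) = mex{0} = 1
g(4) = mex{0} = 1
g(5) = mex{0} = 1
g(6) = mex{0,1} = 2
g(7) = mex{0,1} = 2
g(8) = mex{0,1} = 2
g(9) = mex{1,2} = 0
So g(9) = 0.
Row B is a plain Nim row of size 5, so its Grundy value is 5.
Row C is a plain Nim row of size 8, so its Grundy value is 8.
The value of a disjunctive sum is the nim-sum of the parts.
Combined value = 0 XOR 5 XOR 8 = 13.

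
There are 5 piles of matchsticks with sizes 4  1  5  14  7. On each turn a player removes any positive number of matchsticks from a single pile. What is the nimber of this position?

In binary:
  0100  (4)
  0001  (1)
  0101  (5)
  1110  (14)
  0111  (7)
  ----
  1001  (9)

9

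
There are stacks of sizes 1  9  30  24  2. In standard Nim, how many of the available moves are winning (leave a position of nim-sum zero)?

Compute the nim-sum pairwise:
1 ⊕ 9 = 8
8 ⊕ 30 = 22
22 ⊕ 24 = 14
14 ⊕ 2 = 12
The overall nim-sum is X = 12. A stack of size p has a winning move iff p XOR X < p (reduce it to p XOR X).
  1: 1 XOR 12 = 13 ≥ 1 — no move.
  9: 9 XOR 12 = 5 < 9 — winning move (to 5).
  30: 30 XOR 12 = 18 < 30 — winning move (to 18).
  24: 24 XOR 12 = 20 < 24 — winning move (to 20).
  2: 2 XOR 12 = 14 ≥ 2 — no move.
That gives 3 winning moves.

3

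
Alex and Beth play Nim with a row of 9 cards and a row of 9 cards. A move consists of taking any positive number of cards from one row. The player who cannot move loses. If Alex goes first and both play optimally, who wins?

Beth wins

Write each in binary and XOR column by column:
  1001  (9)
  1001  (9)
  ----
  0000  (0)
The nim-sum is 0, so this is a P-position: the player to move is in a losing position under optimal play; Alex is about to move from it and so loses — Beth wins.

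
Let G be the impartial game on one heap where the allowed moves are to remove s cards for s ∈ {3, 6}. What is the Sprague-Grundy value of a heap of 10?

0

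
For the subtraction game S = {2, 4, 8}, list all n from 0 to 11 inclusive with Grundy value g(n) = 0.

0, 1, 6, 7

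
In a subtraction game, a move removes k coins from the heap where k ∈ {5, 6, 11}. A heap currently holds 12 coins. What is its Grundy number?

Build the Grundy sequence with g(k) = mex{g(k−s) : s ∈ {5, 6, 11}, s ≤ k}:
k:     0  1  2  3  4  5  6  7  8  9 10 11 12
g(k):  0  0  0  0  0  1  1  1  1  1  2  2  2
So g(12) = 2.

2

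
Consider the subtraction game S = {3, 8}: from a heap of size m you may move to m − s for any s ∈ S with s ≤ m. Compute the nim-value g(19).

2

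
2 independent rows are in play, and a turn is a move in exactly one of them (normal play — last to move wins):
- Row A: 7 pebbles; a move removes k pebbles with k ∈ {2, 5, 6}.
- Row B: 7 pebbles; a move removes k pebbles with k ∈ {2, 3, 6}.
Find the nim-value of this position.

2

Grundy values for row A (subtraction set {2, 5, 6}):
g(0) = mex{} = 0
g(1) = mex{} = 0
g(2) = mex{0} = 1
g(3) = mex{0} = 1
g(4) = mex{1} = 0
g(5) = mex{0,1} = 2
g(6) = mex{0} = 1
g(7) = mex{0,1,2} = 3
So g(7) = 3.
For row B, compute g(0), g(1), … with moves {2, 3, 6}:
g(0) = mex{} = 0
g(1) = mex{} = 0
g(2) = mex{0} = 1
g(3) = mex{0} = 1
g(4) = mex{0,1} = 2
g(5) = mex{1} = 0
g(6) = mex{0,1,2} = 3
g(7) = mex{0,2} = 1
So g(7) = 1.
The value of a disjunctive sum is the nim-sum of the parts.
Combined value = 3 ⊕ 1 = 2.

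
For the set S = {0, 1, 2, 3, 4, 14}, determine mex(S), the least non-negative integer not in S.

The values 0, 1, 2, 3, 4 are all present; 5 is the first non-negative integer missing from the set.

5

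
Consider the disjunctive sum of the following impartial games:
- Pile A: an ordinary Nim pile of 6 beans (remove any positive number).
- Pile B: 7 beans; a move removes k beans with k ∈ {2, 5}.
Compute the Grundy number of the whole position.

6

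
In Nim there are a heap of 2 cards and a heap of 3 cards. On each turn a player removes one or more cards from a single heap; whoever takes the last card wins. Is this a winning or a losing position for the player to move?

Winning position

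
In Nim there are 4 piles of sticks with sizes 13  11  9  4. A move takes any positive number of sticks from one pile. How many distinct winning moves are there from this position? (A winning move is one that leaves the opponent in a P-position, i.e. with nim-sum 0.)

3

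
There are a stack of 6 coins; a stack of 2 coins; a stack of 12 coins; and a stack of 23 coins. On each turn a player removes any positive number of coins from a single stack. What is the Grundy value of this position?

In binary:
  00110  (6)
  00010  (2)
  01100  (12)
  10111  (23)
  -----
  11111  (31)

31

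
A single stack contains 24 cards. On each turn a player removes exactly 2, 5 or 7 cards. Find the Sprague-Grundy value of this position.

1

Compute g(0), g(1), … for moves {2, 5, 7}:
k:     0  1  2  3  4  5  6  7  8  9 10 11 12 13 14 15 16 17 18 19 20 21 22 23 24
g(k):  0  0  1  1  0  2  1  3  2  2  0  3  1  0  0  1  1  2  2  3  3  2  0  0  1
So g(24) = 1.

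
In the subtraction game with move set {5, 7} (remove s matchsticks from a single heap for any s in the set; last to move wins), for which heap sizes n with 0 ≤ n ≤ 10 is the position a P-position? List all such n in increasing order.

Grundy values for subtraction set {5, 7}:
k:     0  1  2  3  4  5  6  7  8  9 10
g(k):  0  0  0  0  0  1  1  1  1  1  2
The P-positions (g = 0) in 0..10 are 0, 1, 2, 3, 4.

0, 1, 2, 3, 4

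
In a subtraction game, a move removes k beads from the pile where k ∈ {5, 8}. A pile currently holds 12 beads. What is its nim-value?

2

Compute g(0), g(1), … for moves {5, 8}:
k:     0  1  2  3  4  5  6  7  8  9 10 11 12
g(k):  0  0  0  0  0  1  1  1  1  1  2  2  2
So g(12) = 2.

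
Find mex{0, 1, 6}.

2

The values 0, 1 are all present; 2 is the first non-negative integer missing from the set.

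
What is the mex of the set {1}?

0 is not in the set, so the mex is 0.

0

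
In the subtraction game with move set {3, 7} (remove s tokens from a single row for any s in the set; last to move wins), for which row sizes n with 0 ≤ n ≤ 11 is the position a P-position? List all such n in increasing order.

Compute g(0), g(1), … for moves {3, 7}:
g(0) = mex{} = 0
g(1) = mex{} = 0
g(2) = mex{} = 0
g(3) = mex{0} = 1
g(4) = mex{0} = 1
g(5) = mex{0} = 1
g(6) = mex{1} = 0
g(7) = mex{0,1} = 2
g(8) = mex{0,1} = 2
g(9) = mex{0} = 1
g(10) = mex{1,2} = 0
g(11) = mex{1,2} = 0
The P-positions (g = 0) in 0..11 are 0, 1, 2, 6, 10, 11.

0, 1, 2, 6, 10, 11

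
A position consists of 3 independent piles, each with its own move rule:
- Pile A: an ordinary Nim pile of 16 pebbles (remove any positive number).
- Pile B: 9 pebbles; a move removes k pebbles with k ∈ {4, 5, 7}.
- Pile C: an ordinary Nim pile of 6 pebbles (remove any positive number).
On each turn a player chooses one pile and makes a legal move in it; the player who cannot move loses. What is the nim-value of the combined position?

20

Pile A is a plain Nim pile of size 16, so its Grundy value is 16.
For pile B, compute g(0), g(1), … with moves {4, 5, 7}:
k:     0  1  2  3  4  5  6  7  8  9
g(k):  0  0  0  0  1  1  1  1  2  2
So g(9) = 2.
Pile C is a plain Nim pile of size 6, so its Grundy value is 6.
The value of a disjunctive sum is the nim-sum of the parts.
Combined value = 16 XOR 2 XOR 6 = 20.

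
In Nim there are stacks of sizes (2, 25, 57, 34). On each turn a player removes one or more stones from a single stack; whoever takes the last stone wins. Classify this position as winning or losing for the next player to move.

Losing position

Bitwise XOR of the heap sizes:
  000010  (2)
  011001  (25)
  111001  (57)
  100010  (34)
  ------
  000000  (0)
The nim-sum is 0, so this is a P-position: the player to move is in a losing position under optimal play.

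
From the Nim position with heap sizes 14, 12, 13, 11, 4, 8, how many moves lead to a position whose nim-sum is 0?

Write each in binary and XOR column by column:
  1110  (14)
  1100  (12)
  1101  (13)
  1011  (11)
  0100  (4)
  1000  (8)
  ----
  1000  (8)
The overall nim-sum is X = 8. A heap of size p has a winning move iff p XOR X < p (reduce it to p XOR X).
  14: 14 XOR 8 = 6 < 14 — winning move (to 6).
  12: 12 XOR 8 = 4 < 12 — winning move (to 4).
  13: 13 XOR 8 = 5 < 13 — winning move (to 5).
  11: 11 XOR 8 = 3 < 11 — winning move (to 3).
  4: 4 XOR 8 = 12 ≥ 4 — no move.
  8: 8 XOR 8 = 0 < 8 — winning move (to 0).
That gives 5 winning moves.

5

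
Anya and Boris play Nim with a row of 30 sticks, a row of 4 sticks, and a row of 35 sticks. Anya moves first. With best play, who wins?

Anya wins

Compute the nim-sum pairwise:
30 ^ 4 = 26
26 ^ 35 = 57
The nim-sum is 57 ≠ 0, so this is an N-position: the player to move can win; Anya has a winning move.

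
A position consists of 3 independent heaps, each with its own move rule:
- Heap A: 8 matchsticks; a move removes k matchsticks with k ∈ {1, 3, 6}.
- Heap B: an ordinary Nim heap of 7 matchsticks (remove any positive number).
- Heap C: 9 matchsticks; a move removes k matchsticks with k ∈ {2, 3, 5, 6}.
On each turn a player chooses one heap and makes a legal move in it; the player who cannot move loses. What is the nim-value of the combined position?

5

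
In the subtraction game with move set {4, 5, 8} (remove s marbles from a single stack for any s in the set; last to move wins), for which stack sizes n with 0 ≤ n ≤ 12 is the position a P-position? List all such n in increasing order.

0, 1, 2, 3, 12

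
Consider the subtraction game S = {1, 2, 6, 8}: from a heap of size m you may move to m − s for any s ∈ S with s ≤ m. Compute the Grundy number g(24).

0

Compute g(0), g(1), … for moves {1, 2, 6, 8}:
k:     0  1  2  3  4  5  6  7  8  9 10 11 12 13 14 15 16 17 18 19 20 21 22 23 24
g(k):  0  1  2  0  1  2  3  0  1  2  0  1  2  3  0  1  2  0  1  2  3  0  1  2  0
So g(24) = 0.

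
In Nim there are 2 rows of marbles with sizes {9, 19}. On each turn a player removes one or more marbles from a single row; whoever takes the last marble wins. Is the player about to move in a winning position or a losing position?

Nim-sum: 9 ⊕ 19 = 26.
The nim-sum is 26 ≠ 0, so this is an N-position: the player to move can win.

Winning position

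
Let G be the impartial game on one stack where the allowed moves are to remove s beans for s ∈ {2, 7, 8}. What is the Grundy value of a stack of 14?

Compute g(0), g(1), … for moves {2, 7, 8}:
k:     0  1  2  3  4  5  6  7  8  9 10 11 12 13 14
g(k):  0  0  1  1  0  0  1  1  2  2  0  3  1  2  0
So g(14) = 0.

0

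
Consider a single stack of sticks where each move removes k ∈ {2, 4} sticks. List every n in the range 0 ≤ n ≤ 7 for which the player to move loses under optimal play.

0, 1, 6, 7

Grundy values for subtraction set {2, 4}:
k:     0  1  2  3  4  5  6  7
g(k):  0  0  1  1  2  2  0  0
The P-positions (g = 0) in 0..7 are 0, 1, 6, 7.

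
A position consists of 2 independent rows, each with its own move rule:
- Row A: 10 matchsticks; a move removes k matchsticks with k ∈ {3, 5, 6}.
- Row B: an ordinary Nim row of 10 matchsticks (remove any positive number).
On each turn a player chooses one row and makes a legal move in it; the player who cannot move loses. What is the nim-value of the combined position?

10

Build the Grundy sequence for row A with g(k) = mex{g(k−s) : s ∈ {3, 5, 6}, s ≤ k}:
g(0) = mex{} = 0
g(1) = mex{} = 0
g(2) = mex{} = 0
g(3) = mex{0} = 1
g(4) = mex{0} = 1
g(5) = mex{0} = 1
g(6) = mex{0,1} = 2
g(7) = mex{0,1} = 2
g(8) = mex{0,1} = 2
g(9) = mex{1,2} = 0
g(10) = mex{1,2} = 0
So g(10) = 0.
Row B is a plain Nim row of size 10, so its Grundy value is 10.
The value of a disjunctive sum is the nim-sum of the parts.
Combined value = 0 ⊕ 10 = 10.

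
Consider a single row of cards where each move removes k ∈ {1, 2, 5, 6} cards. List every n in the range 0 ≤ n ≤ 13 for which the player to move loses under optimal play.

0, 3, 7, 10

Compute g(0), g(1), … for moves {1, 2, 5, 6}:
g(0) = mex{} = 0
g(1) = mex{0} = 1
g(2) = mex{0,1} = 2
g(3) = mex{1,2} = 0
g(4) = mex{0,2} = 1
g(5) = mex{0,1} = 2
g(6) = mex{0,1,2} = 3
g(7) = mex{1,2,3} = 0
g(8) = mex{0,2,3} = 1
g(9) = mex{0,1} = 2
g(10) = mex{1,2} = 0
g(11) = mex{0,2,3} = 1
g(12) = mex{0,1,3} = 2
g(13) = mex{0,1,2} = 3
The P-positions (g = 0) in 0..13 are 0, 3, 7, 10.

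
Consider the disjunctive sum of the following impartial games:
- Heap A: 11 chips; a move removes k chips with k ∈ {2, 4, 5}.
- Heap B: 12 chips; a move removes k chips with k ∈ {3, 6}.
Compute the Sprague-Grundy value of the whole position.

3

For heap A, compute g(0), g(1), … with moves {2, 4, 5}:
k:     0  1  2  3  4  5  6  7  8  9 10 11
g(k):  0  0  1  1  2  2  3  0  0  1  1  2
So g(11) = 2.
Grundy values for heap B (subtraction set {3, 6}):
k:     0  1  2  3  4  5  6  7  8  9 10 11 12
g(k):  0  0  0  1  1  1  2  2  2  0  0  0  1
So g(12) = 1.
The value of a disjunctive sum is the nim-sum of the parts.
Combined value = 2 ⊕ 1 = 3.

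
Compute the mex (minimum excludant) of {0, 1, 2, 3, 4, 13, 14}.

5

The values 0, 1, 2, 3, 4 are all present; 5 is the first non-negative integer missing from the set.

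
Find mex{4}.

0 is not in the set, so the mex is 0.

0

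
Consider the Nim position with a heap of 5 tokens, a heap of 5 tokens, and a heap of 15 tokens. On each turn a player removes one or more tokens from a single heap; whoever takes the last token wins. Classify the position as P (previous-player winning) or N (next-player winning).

N-position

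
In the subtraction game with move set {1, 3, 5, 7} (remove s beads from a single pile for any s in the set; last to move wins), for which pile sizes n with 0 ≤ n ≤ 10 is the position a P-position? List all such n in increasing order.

0, 2, 4, 6, 8, 10

Compute g(0), g(1), … for moves {1, 3, 5, 7}:
k:     0  1  2  3  4  5  6  7  8  9 10
g(k):  0  1  0  1  0  1  0  1  0  1  0
The P-positions (g = 0) in 0..10 are 0, 2, 4, 6, 8, 10.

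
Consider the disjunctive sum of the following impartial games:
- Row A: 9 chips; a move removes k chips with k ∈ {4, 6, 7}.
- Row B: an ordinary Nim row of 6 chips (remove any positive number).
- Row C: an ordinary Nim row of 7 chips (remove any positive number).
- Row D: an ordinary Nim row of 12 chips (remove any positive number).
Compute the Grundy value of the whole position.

15

Build the Grundy sequence for row A with g(k) = mex{g(k−s) : s ∈ {4, 6, 7}, s ≤ k}:
k:     0  1  2  3  4  5  6  7  8  9
g(k):  0  0  0  0  1  1  1  1  2  2
So g(9) = 2.
Row B is a plain Nim row of size 6, so its Grundy value is 6.
Row C is a plain Nim row of size 7, so its Grundy value is 7.
Row D is a plain Nim row of size 12, so its Grundy value is 12.
The value of a disjunctive sum is the nim-sum of the parts.
Combined value = 2 ⊕ 6 ⊕ 7 ⊕ 12 = 15.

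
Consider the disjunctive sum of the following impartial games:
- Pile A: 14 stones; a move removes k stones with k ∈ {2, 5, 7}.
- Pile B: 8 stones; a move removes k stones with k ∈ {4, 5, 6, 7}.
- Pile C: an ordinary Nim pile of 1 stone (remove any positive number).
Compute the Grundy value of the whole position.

3

Grundy values for pile A (subtraction set {2, 5, 7}):
k:     0  1  2  3  4  5  6  7  8  9 10 11 12 13 14
g(k):  0  0  1  1  0  2  1  3  2  2  0  3  1  0  0
So g(14) = 0.
Grundy values for pile B (subtraction set {4, 5, 6, 7}):
g(0) = mex{} = 0
g(1) = mex{} = 0
g(2) = mex{} = 0
g(3) = mex{} = 0
g(4) = mex{0} = 1
g(5) = mex{0} = 1
g(6) = mex{0} = 1
g(7) = mex{0} = 1
g(8) = mex{0,1} = 2
So g(8) = 2.
Pile C is a plain Nim pile of size 1, so its Grundy value is 1.
By the Sprague-Grundy theorem, the Grundy value of a sum of independent games is the XOR of the component values.
Combined value = 0 XOR 2 XOR 1 = 3.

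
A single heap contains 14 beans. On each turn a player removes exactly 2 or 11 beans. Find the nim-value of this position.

0

Build the Grundy sequence with g(k) = mex{g(k−s) : s ∈ {2, 11}, s ≤ k}:
k:     0  1  2  3  4  5  6  7  8  9 10 11 12 13 14
g(k):  0  0  1  1  0  0  1  1  0  0  1  1  2  0  0
So g(14) = 0.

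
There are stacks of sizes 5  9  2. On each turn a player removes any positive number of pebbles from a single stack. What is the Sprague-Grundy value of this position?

14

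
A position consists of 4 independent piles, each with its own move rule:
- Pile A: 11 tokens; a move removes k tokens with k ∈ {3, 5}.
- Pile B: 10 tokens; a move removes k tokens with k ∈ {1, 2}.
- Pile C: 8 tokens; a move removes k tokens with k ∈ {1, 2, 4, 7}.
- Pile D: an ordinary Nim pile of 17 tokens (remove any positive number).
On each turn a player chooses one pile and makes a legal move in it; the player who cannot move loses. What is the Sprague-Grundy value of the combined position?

For pile A, compute g(0), g(1), … with moves {3, 5}:
k:     0  1  2  3  4  5  6  7  8  9 10 11
g(k):  0  0  0  1  1  1  2  2  0  0  0  1
So g(11) = 1.
For pile B, compute g(0), g(1), … with moves {1, 2}:
g(0) = mex{} = 0
g(1) = mex{0} = 1
g(2) = mex{0,1} = 2
g(3) = mex{1,2} = 0
g(4) = mex{0,2} = 1
g(5) = mex{0,1} = 2
g(6) = mex{1,2} = 0
g(7) = mex{0,2} = 1
g(8) = mex{0,1} = 2
g(9) = mex{1,2} = 0
g(10) = mex{0,2} = 1
So g(10) = 1.
Grundy values for pile C (subtraction set {1, 2, 4, 7}):
g(0) = mex{} = 0
g(1) = mex{0} = 1
g(2) = mex{0,1} = 2
g(3) = mex{1,2} = 0
g(4) = mex{0,2} = 1
g(5) = mex{0,1} = 2
g(6) = mex{1,2} = 0
g(7) = mex{0,2} = 1
g(8) = mex{0,1} = 2
So g(8) = 2.
Pile D is a plain Nim pile of size 17, so its Grundy value is 17.
The value of a disjunctive sum is the nim-sum of the parts.
Combined value = 1 XOR 1 XOR 2 XOR 17 = 19.

19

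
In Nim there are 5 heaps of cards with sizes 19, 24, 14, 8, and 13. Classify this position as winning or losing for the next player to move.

Compute the nim-sum pairwise:
19 XOR 24 = 11
11 XOR 14 = 5
5 XOR 8 = 13
13 XOR 13 = 0
The nim-sum is 0, so this is a P-position: the player to move is in a losing position under optimal play.

Losing position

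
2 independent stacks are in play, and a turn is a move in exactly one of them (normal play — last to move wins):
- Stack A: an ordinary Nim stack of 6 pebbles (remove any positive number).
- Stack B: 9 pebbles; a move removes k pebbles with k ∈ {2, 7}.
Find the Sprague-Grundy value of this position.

Stack A is a plain Nim stack of size 6, so its Grundy value is 6.
For stack B, compute g(0), g(1), … with moves {2, 7}:
k:     0  1  2  3  4  5  6  7  8  9
g(k):  0  0  1  1  0  0  1  1  2  0
So g(9) = 0.
The value of a disjunctive sum is the nim-sum of the parts.
Combined value = 6 XOR 0 = 6.

6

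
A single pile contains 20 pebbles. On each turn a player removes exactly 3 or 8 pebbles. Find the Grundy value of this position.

1

Compute g(0), g(1), … for moves {3, 8}:
k:     0  1  2  3  4  5  6  7  8  9 10 11 12 13 14 15 16 17 18 19 20
g(k):  0  0  0  1  1  1  0  0  2  1  1  0  0  0  1  1  1  0  0  2  1
So g(20) = 1.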